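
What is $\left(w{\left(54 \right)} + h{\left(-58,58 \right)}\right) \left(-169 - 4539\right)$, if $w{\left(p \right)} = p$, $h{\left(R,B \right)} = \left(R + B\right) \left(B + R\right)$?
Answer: $-254232$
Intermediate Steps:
$h{\left(R,B \right)} = \left(B + R\right)^{2}$ ($h{\left(R,B \right)} = \left(B + R\right) \left(B + R\right) = \left(B + R\right)^{2}$)
$\left(w{\left(54 \right)} + h{\left(-58,58 \right)}\right) \left(-169 - 4539\right) = \left(54 + \left(58 - 58\right)^{2}\right) \left(-169 - 4539\right) = \left(54 + 0^{2}\right) \left(-4708\right) = \left(54 + 0\right) \left(-4708\right) = 54 \left(-4708\right) = -254232$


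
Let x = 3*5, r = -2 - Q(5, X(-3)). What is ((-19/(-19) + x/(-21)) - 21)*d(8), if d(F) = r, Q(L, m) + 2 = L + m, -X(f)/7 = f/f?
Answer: -290/7 ≈ -41.429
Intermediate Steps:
X(f) = -7 (X(f) = -7*f/f = -7*1 = -7)
Q(L, m) = -2 + L + m (Q(L, m) = -2 + (L + m) = -2 + L + m)
r = 2 (r = -2 - (-2 + 5 - 7) = -2 - 1*(-4) = -2 + 4 = 2)
x = 15
d(F) = 2
((-19/(-19) + x/(-21)) - 21)*d(8) = ((-19/(-19) + 15/(-21)) - 21)*2 = ((-19*(-1/19) + 15*(-1/21)) - 21)*2 = ((1 - 5/7) - 21)*2 = (2/7 - 21)*2 = -145/7*2 = -290/7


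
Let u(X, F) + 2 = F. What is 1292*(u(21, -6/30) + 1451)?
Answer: 9359248/5 ≈ 1.8719e+6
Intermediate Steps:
u(X, F) = -2 + F
1292*(u(21, -6/30) + 1451) = 1292*((-2 - 6/30) + 1451) = 1292*((-2 - 6*1/30) + 1451) = 1292*((-2 - ⅕) + 1451) = 1292*(-11/5 + 1451) = 1292*(7244/5) = 9359248/5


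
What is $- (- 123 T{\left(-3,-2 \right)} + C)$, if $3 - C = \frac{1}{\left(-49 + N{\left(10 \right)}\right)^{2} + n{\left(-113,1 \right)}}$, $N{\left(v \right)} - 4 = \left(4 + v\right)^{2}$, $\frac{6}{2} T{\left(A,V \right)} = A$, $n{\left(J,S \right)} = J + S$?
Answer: $- \frac{2858813}{22689} \approx -126.0$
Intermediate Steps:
$T{\left(A,V \right)} = \frac{A}{3}$
$N{\left(v \right)} = 4 + \left(4 + v\right)^{2}$
$C = \frac{68066}{22689}$ ($C = 3 - \frac{1}{\left(-49 + \left(4 + \left(4 + 10\right)^{2}\right)\right)^{2} + \left(-113 + 1\right)} = 3 - \frac{1}{\left(-49 + \left(4 + 14^{2}\right)\right)^{2} - 112} = 3 - \frac{1}{\left(-49 + \left(4 + 196\right)\right)^{2} - 112} = 3 - \frac{1}{\left(-49 + 200\right)^{2} - 112} = 3 - \frac{1}{151^{2} - 112} = 3 - \frac{1}{22801 - 112} = 3 - \frac{1}{22689} = \frac{68066}{22689} \approx 3.0$)
$- (- 123 T{\left(-3,-2 \right)} + C) = - (- 123 \cdot \frac{1}{3} \left(-3\right) + \frac{68066}{22689}) = - (\left(-123\right) \left(-1\right) + \frac{68066}{22689}) = - (123 + \frac{68066}{22689}) = \left(-1\right) \frac{2858813}{22689} = - \frac{2858813}{22689}$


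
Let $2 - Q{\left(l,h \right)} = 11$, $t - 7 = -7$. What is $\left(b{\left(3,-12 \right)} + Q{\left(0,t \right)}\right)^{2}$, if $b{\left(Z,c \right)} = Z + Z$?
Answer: $9$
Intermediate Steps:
$t = 0$ ($t = 7 - 7 = 0$)
$Q{\left(l,h \right)} = -9$ ($Q{\left(l,h \right)} = 2 - 11 = -9$)
$b{\left(Z,c \right)} = 2 Z$
$\left(b{\left(3,-12 \right)} + Q{\left(0,t \right)}\right)^{2} = \left(2 \cdot 3 - 9\right)^{2} = \left(6 - 9\right)^{2} = \left(-3\right)^{2} = 9$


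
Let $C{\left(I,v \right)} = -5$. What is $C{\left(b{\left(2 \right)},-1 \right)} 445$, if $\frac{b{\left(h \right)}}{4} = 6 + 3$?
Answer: $-2225$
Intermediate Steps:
$b{\left(h \right)} = 36$ ($b{\left(h \right)} = 4 \left(6 + 3\right) = 4 \cdot 9 = 36$)
$C{\left(b{\left(2 \right)},-1 \right)} 445 = \left(-5\right) 445 = -2225$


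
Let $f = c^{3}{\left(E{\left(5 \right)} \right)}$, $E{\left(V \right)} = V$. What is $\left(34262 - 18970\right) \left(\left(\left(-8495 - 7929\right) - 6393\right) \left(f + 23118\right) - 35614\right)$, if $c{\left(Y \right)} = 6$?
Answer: $-8142187047664$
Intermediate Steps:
$f = 216$ ($f = 6^{3} = 216$)
$\left(34262 - 18970\right) \left(\left(\left(-8495 - 7929\right) - 6393\right) \left(f + 23118\right) - 35614\right) = \left(34262 - 18970\right) \left(\left(\left(-8495 - 7929\right) - 6393\right) \left(216 + 23118\right) - 35614\right) = \left(34262 - 18970\right) \left(\left(-16424 - 6393\right) 23334 - 35614\right) = 15292 \left(\left(-22817\right) 23334 - 35614\right) = 15292 \left(-532411878 - 35614\right) = 15292 \left(-532447492\right) = -8142187047664$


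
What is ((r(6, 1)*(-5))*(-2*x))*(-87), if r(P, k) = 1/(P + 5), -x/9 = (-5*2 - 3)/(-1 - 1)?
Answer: 50895/11 ≈ 4626.8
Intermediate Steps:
x = -117/2 (x = -9*(-5*2 - 3)/(-1 - 1) = -9*(-10 - 3)/(-2) = -(-117)*(-1)/2 = -9*13/2 = -117/2 ≈ -58.500)
r(P, k) = 1/(5 + P)
((r(6, 1)*(-5))*(-2*x))*(-87) = ((-5/(5 + 6))*(-2*(-117/2)))*(-87) = ((-5/11)*117)*(-87) = (((1/11)*(-5))*117)*(-87) = -5/11*117*(-87) = -585/11*(-87) = 50895/11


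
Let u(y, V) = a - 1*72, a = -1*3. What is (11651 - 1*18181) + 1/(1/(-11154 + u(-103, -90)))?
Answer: -17759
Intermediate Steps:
a = -3
u(y, V) = -75 (u(y, V) = -3 - 1*72 = -3 - 72 = -75)
(11651 - 1*18181) + 1/(1/(-11154 + u(-103, -90))) = (11651 - 1*18181) + 1/(1/(-11154 - 75)) = (11651 - 18181) + 1/(1/(-11229)) = -6530 + 1/(-1/11229) = -6530 - 11229 = -17759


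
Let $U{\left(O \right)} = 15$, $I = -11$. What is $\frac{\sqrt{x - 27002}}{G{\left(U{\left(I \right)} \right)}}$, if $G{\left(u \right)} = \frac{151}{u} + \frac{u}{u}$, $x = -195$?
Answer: $\frac{15 i \sqrt{27197}}{166} \approx 14.902 i$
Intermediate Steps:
$G{\left(u \right)} = 1 + \frac{151}{u}$ ($G{\left(u \right)} = \frac{151}{u} + 1 = 1 + \frac{151}{u}$)
$\frac{\sqrt{x - 27002}}{G{\left(U{\left(I \right)} \right)}} = \frac{\sqrt{-195 - 27002}}{\frac{1}{15} \left(151 + 15\right)} = \frac{\sqrt{-27197}}{\frac{1}{15} \cdot 166} = \frac{i \sqrt{27197}}{\frac{166}{15}} = i \sqrt{27197} \cdot \frac{15}{166} = \frac{15 i \sqrt{27197}}{166}$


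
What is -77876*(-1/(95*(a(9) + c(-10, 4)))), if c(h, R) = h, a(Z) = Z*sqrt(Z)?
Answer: 77876/1615 ≈ 48.220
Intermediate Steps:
a(Z) = Z**(3/2)
-77876*(-1/(95*(a(9) + c(-10, 4)))) = -77876*(-1/(95*(9**(3/2) - 10))) = -77876*(-1/(95*(27 - 10))) = -77876/(17*(-95)) = -77876/(-1615) = -77876*(-1/1615) = 77876/1615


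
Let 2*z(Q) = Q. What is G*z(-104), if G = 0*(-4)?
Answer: 0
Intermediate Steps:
z(Q) = Q/2
G = 0
G*z(-104) = 0*((½)*(-104)) = 0*(-52) = 0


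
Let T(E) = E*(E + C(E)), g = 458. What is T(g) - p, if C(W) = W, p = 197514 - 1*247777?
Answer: 469791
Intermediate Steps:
p = -50263 (p = 197514 - 247777 = -50263)
T(E) = 2*E**2 (T(E) = E*(E + E) = E*(2*E) = 2*E**2)
T(g) - p = 2*458**2 - 1*(-50263) = 2*209764 + 50263 = 419528 + 50263 = 469791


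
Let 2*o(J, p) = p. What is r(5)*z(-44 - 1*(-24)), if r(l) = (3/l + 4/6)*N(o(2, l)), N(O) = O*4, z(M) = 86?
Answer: 3268/3 ≈ 1089.3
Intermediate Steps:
o(J, p) = p/2
N(O) = 4*O
r(l) = 2*l*(2/3 + 3/l) (r(l) = (3/l + 4/6)*(4*(l/2)) = (3/l + 4*(1/6))*(2*l) = (3/l + 2/3)*(2*l) = (2/3 + 3/l)*(2*l) = 2*l*(2/3 + 3/l))
r(5)*z(-44 - 1*(-24)) = (6 + (4/3)*5)*86 = (6 + 20/3)*86 = (38/3)*86 = 3268/3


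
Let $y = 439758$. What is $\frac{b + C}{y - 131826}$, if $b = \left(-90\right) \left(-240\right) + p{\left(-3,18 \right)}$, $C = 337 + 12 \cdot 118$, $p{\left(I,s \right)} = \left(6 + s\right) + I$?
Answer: $\frac{11687}{153966} \approx 0.075906$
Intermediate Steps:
$p{\left(I,s \right)} = 6 + I + s$
$C = 1753$ ($C = 337 + 1416 = 1753$)
$b = 21621$ ($b = \left(-90\right) \left(-240\right) + \left(6 - 3 + 18\right) = 21600 + 21 = 21621$)
$\frac{b + C}{y - 131826} = \frac{21621 + 1753}{439758 - 131826} = \frac{23374}{307932} = 23374 \cdot \frac{1}{307932} = \frac{11687}{153966}$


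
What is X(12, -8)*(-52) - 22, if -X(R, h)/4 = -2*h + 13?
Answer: 6010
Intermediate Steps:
X(R, h) = -52 + 8*h (X(R, h) = -4*(-2*h + 13) = -4*(13 - 2*h) = -52 + 8*h)
X(12, -8)*(-52) - 22 = (-52 + 8*(-8))*(-52) - 22 = (-52 - 64)*(-52) - 22 = -116*(-52) - 22 = 6032 - 22 = 6010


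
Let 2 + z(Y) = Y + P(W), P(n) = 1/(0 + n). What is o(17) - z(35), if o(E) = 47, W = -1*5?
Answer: 71/5 ≈ 14.200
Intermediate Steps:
W = -5
P(n) = 1/n
z(Y) = -11/5 + Y (z(Y) = -2 + (Y + 1/(-5)) = -2 + (Y - 1/5) = -2 + (-1/5 + Y) = -11/5 + Y)
o(17) - z(35) = 47 - (-11/5 + 35) = 47 - 1*164/5 = 47 - 164/5 = 71/5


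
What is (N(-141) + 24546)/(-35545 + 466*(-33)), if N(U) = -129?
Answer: -24417/50923 ≈ -0.47949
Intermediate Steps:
(N(-141) + 24546)/(-35545 + 466*(-33)) = (-129 + 24546)/(-35545 + 466*(-33)) = 24417/(-35545 - 15378) = 24417/(-50923) = 24417*(-1/50923) = -24417/50923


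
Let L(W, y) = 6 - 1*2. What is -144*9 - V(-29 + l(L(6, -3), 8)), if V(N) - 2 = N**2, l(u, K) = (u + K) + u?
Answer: -1467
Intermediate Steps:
L(W, y) = 4 (L(W, y) = 6 - 2 = 4)
l(u, K) = K + 2*u (l(u, K) = (K + u) + u = K + 2*u)
V(N) = 2 + N**2
-144*9 - V(-29 + l(L(6, -3), 8)) = -144*9 - (2 + (-29 + (8 + 2*4))**2) = -1296 - (2 + (-29 + (8 + 8))**2) = -1296 - (2 + (-29 + 16)**2) = -1296 - (2 + (-13)**2) = -1296 - (2 + 169) = -1296 - 1*171 = -1296 - 171 = -1467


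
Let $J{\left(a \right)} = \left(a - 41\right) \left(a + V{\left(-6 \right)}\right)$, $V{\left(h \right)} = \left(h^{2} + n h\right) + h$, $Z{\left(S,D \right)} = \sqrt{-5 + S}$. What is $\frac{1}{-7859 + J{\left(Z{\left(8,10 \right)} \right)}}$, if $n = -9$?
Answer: $- \frac{11300}{127684453} - \frac{43 \sqrt{3}}{127684453} \approx -8.9083 \cdot 10^{-5}$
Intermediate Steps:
$V{\left(h \right)} = h^{2} - 8 h$ ($V{\left(h \right)} = \left(h^{2} - 9 h\right) + h = h^{2} - 8 h$)
$J{\left(a \right)} = \left(-41 + a\right) \left(84 + a\right)$ ($J{\left(a \right)} = \left(a - 41\right) \left(a - 6 \left(-8 - 6\right)\right) = \left(-41 + a\right) \left(a - -84\right) = \left(-41 + a\right) \left(a + 84\right) = \left(-41 + a\right) \left(84 + a\right)$)
$\frac{1}{-7859 + J{\left(Z{\left(8,10 \right)} \right)}} = \frac{1}{-7859 + \left(-3444 + \left(\sqrt{-5 + 8}\right)^{2} + 43 \sqrt{-5 + 8}\right)} = \frac{1}{-7859 + \left(-3444 + \left(\sqrt{3}\right)^{2} + 43 \sqrt{3}\right)} = \frac{1}{-7859 + \left(-3444 + 3 + 43 \sqrt{3}\right)} = \frac{1}{-7859 - \left(3441 - 43 \sqrt{3}\right)} = \frac{1}{-11300 + 43 \sqrt{3}}$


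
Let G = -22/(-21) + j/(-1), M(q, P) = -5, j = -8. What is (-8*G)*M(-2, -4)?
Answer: 7600/21 ≈ 361.90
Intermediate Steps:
G = 190/21 (G = -22/(-21) - 8/(-1) = -22*(-1/21) - 8*(-1) = 22/21 + 8 = 190/21 ≈ 9.0476)
(-8*G)*M(-2, -4) = -8*190/21*(-5) = -1520/21*(-5) = 7600/21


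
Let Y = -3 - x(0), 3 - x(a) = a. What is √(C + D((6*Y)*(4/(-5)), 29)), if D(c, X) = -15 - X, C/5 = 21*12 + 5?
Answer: √1241 ≈ 35.228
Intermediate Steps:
x(a) = 3 - a
C = 1285 (C = 5*(21*12 + 5) = 5*(252 + 5) = 5*257 = 1285)
Y = -6 (Y = -3 - (3 - 1*0) = -3 - (3 + 0) = -3 - 1*3 = -3 - 3 = -6)
√(C + D((6*Y)*(4/(-5)), 29)) = √(1285 + (-15 - 1*29)) = √(1285 + (-15 - 29)) = √(1285 - 44) = √1241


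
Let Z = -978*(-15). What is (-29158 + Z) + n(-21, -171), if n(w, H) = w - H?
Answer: -14338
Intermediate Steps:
Z = 14670
(-29158 + Z) + n(-21, -171) = (-29158 + 14670) + (-21 - 1*(-171)) = -14488 + (-21 + 171) = -14488 + 150 = -14338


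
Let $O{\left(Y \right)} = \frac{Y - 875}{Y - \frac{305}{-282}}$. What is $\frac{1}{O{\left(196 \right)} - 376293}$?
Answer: $- \frac{55577}{20913427539} \approx -2.6575 \cdot 10^{-6}$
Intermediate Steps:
$O{\left(Y \right)} = \frac{-875 + Y}{\frac{305}{282} + Y}$ ($O{\left(Y \right)} = \frac{-875 + Y}{Y - - \frac{305}{282}} = \frac{-875 + Y}{Y + \frac{305}{282}} = \frac{-875 + Y}{\frac{305}{282} + Y}$)
$\frac{1}{O{\left(196 \right)} - 376293} = \frac{1}{\frac{282 \left(-875 + 196\right)}{305 + 282 \cdot 196} - 376293} = \frac{1}{282 \frac{1}{305 + 55272} \left(-679\right) - 376293} = \frac{1}{282 \cdot \frac{1}{55577} \left(-679\right) - 376293} = \frac{1}{- \frac{191478}{55577} - 376293} = \frac{1}{- \frac{20913427539}{55577}} = - \frac{55577}{20913427539}$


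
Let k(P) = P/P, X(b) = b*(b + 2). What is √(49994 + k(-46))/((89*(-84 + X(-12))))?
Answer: √5555/1068 ≈ 0.069786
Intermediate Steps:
X(b) = b*(2 + b)
k(P) = 1
√(49994 + k(-46))/((89*(-84 + X(-12)))) = √(49994 + 1)/((89*(-84 - 12*(2 - 12)))) = √49995/((89*(-84 - 12*(-10)))) = (3*√5555)/((89*(-84 + 120))) = (3*√5555)/((89*36)) = (3*√5555)/3204 = (3*√5555)*(1/3204) = √5555/1068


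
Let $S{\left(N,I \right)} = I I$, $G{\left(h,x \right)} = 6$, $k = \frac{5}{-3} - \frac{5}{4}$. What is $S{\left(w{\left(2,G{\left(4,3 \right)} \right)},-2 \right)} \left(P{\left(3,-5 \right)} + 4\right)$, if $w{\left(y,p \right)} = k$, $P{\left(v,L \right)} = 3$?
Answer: $28$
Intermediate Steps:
$k = - \frac{35}{12}$ ($k = 5 \left(- \frac{1}{3}\right) - \frac{5}{4} = - \frac{5}{3} - \frac{5}{4} = - \frac{35}{12} \approx -2.9167$)
$w{\left(y,p \right)} = - \frac{35}{12}$
$S{\left(N,I \right)} = I^{2}$
$S{\left(w{\left(2,G{\left(4,3 \right)} \right)},-2 \right)} \left(P{\left(3,-5 \right)} + 4\right) = \left(-2\right)^{2} \left(3 + 4\right) = 4 \cdot 7 = 28$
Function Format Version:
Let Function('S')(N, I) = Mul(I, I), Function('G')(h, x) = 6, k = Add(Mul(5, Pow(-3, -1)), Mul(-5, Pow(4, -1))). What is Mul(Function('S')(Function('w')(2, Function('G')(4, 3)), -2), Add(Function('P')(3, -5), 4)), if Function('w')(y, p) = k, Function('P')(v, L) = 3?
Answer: 28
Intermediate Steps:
k = Rational(-35, 12) (k = Add(Mul(5, Rational(-1, 3)), Mul(-5, Rational(1, 4))) = Add(Rational(-5, 3), Rational(-5, 4)) = Rational(-35, 12) ≈ -2.9167)
Function('w')(y, p) = Rational(-35, 12)
Function('S')(N, I) = Pow(I, 2)
Mul(Function('S')(Function('w')(2, Function('G')(4, 3)), -2), Add(Function('P')(3, -5), 4)) = Mul(Pow(-2, 2), Add(3, 4)) = Mul(4, 7) = 28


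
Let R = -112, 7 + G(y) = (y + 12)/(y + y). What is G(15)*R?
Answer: 3416/5 ≈ 683.20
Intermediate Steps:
G(y) = -7 + (12 + y)/(2*y) (G(y) = -7 + (y + 12)/(y + y) = -7 + (12 + y)/((2*y)) = -7 + (12 + y)*(1/(2*y)) = -7 + (12 + y)/(2*y))
G(15)*R = (-13/2 + 6/15)*(-112) = (-13/2 + 6*(1/15))*(-112) = (-13/2 + ⅖)*(-112) = -61/10*(-112) = 3416/5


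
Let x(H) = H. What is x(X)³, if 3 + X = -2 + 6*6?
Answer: 29791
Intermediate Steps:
X = 31 (X = -3 + (-2 + 6*6) = -3 + (-2 + 36) = -3 + 34 = 31)
x(X)³ = 31³ = 29791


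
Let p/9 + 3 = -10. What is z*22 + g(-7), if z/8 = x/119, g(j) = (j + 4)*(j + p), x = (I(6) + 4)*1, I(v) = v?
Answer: 46028/119 ≈ 386.79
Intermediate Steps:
p = -117 (p = -27 + 9*(-10) = -27 - 90 = -117)
x = 10 (x = (6 + 4)*1 = 10*1 = 10)
g(j) = (-117 + j)*(4 + j) (g(j) = (j + 4)*(j - 117) = (4 + j)*(-117 + j) = (-117 + j)*(4 + j))
z = 80/119 (z = 8*(10/119) = 80/119 ≈ 0.67227)
z*22 + g(-7) = (80/119)*22 + (-468 + (-7)² - 113*(-7)) = 1760/119 + (-468 + 49 + 791) = 1760/119 + 372 = 46028/119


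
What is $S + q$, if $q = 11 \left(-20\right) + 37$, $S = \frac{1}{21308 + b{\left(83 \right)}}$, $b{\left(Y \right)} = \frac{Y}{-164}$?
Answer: $- \frac{639480343}{3494429} \approx -183.0$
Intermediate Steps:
$b{\left(Y \right)} = - \frac{Y}{164}$ ($b{\left(Y \right)} = Y \left(- \frac{1}{164}\right) = - \frac{Y}{164}$)
$S = \frac{164}{3494429}$ ($S = \frac{1}{21308 - \frac{83}{164}} = \frac{1}{\frac{3494429}{164}} = \frac{164}{3494429} \approx 4.6932 \cdot 10^{-5}$)
$q = -183$ ($q = -220 + 37 = -183$)
$S + q = \frac{164}{3494429} - 183 = - \frac{639480343}{3494429}$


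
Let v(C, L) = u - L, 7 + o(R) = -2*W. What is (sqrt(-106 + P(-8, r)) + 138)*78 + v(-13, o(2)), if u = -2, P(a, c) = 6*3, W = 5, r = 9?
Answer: 10779 + 156*I*sqrt(22) ≈ 10779.0 + 731.71*I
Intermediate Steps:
P(a, c) = 18
o(R) = -17 (o(R) = -7 - 2*5 = -7 - 10 = -17)
v(C, L) = -2 - L
(sqrt(-106 + P(-8, r)) + 138)*78 + v(-13, o(2)) = (sqrt(-106 + 18) + 138)*78 + (-2 - 1*(-17)) = (sqrt(-88) + 138)*78 + (-2 + 17) = (2*I*sqrt(22) + 138)*78 + 15 = (138 + 2*I*sqrt(22))*78 + 15 = (10764 + 156*I*sqrt(22)) + 15 = 10779 + 156*I*sqrt(22)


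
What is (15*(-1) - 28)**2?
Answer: 1849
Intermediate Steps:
(15*(-1) - 28)**2 = (-15 - 28)**2 = (-43)**2 = 1849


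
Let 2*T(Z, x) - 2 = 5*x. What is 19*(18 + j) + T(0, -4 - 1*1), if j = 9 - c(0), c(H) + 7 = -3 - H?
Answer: 1383/2 ≈ 691.50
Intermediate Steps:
c(H) = -10 - H (c(H) = -7 + (-3 - H) = -10 - H)
T(Z, x) = 1 + 5*x/2 (T(Z, x) = 1 + (5*x)/2 = 1 + 5*x/2)
j = 19 (j = 9 - (-10 - 1*0) = 9 - (-10 + 0) = 9 - 1*(-10) = 9 + 10 = 19)
19*(18 + j) + T(0, -4 - 1*1) = 19*(18 + 19) + (1 + 5*(-4 - 1*1)/2) = 19*37 + (1 + 5*(-4 - 1)/2) = 703 + (1 + (5/2)*(-5)) = 703 + (1 - 25/2) = 703 - 23/2 = 1383/2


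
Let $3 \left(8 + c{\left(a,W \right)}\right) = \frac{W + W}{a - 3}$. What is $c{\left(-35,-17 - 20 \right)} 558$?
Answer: $- \frac{77934}{19} \approx -4101.8$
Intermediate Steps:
$c{\left(a,W \right)} = -8 + \frac{2 W}{3 \left(-3 + a\right)}$ ($c{\left(a,W \right)} = -8 + \frac{\left(W + W\right) \frac{1}{a - 3}}{3} = -8 + \frac{2 W \frac{1}{-3 + a}}{3} = -8 + \frac{2 W}{3 \left(-3 + a\right)}$)
$c{\left(-35,-17 - 20 \right)} 558 = \frac{2 \left(36 - 37 - -420\right)}{3 \left(-3 - 35\right)} 558 = \frac{2 \left(36 - 37 + 420\right)}{3 \left(-38\right)} 558 = \frac{2}{3} \left(- \frac{1}{38}\right) 419 \cdot 558 = \left(- \frac{419}{57}\right) 558 = - \frac{77934}{19}$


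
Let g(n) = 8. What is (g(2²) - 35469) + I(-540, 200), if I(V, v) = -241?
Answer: -35702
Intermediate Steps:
(g(2²) - 35469) + I(-540, 200) = (8 - 35469) - 241 = -35461 - 241 = -35702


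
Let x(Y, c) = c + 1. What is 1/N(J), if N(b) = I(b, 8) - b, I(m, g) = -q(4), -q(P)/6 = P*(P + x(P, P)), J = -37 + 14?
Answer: 1/239 ≈ 0.0041841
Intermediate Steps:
J = -23
x(Y, c) = 1 + c
q(P) = -6*P*(1 + 2*P) (q(P) = -6*P*(P + (1 + P)) = -6*P*(1 + 2*P))
I(m, g) = 216 (I(m, g) = -(-6)*4*(1 + 2*4) = -(-6)*4*(1 + 8) = -(-6)*4*9 = -1*(-216) = 216)
N(b) = 216 - b
1/N(J) = 1/(216 - 1*(-23)) = 1/(216 + 23) = 1/239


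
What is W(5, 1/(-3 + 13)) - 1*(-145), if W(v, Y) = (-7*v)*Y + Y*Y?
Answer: 14151/100 ≈ 141.51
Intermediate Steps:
W(v, Y) = Y**2 - 7*Y*v (W(v, Y) = -7*Y*v + Y**2 = Y**2 - 7*Y*v)
W(5, 1/(-3 + 13)) - 1*(-145) = (1/(-3 + 13) - 7*5)/(-3 + 13) - 1*(-145) = (1/10 - 35)/10 + 145 = (1/10)*(-349/10) + 145 = -349/100 + 145 = 14151/100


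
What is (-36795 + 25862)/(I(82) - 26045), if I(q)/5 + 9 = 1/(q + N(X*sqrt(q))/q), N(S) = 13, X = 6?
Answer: 73655621/175767920 ≈ 0.41905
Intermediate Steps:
I(q) = -45 + 5/(q + 13/q)
(-36795 + 25862)/(I(82) - 26045) = (-36795 + 25862)/(5*(-117 + 82 - 9*82**2)/(13 + 82**2) - 26045) = -10933/(5*(-117 + 82 - 9*6724)/(13 + 6724) - 26045) = -10933/(5*(-117 + 82 - 60516)/6737 - 26045) = -10933/(5*(1/6737)*(-60551) - 26045) = -10933/(-302755/6737 - 26045) = -10933/(-175767920/6737) = -10933*(-6737/175767920) = 73655621/175767920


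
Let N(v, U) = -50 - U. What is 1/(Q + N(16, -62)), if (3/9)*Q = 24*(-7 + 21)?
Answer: 1/1020 ≈ 0.00098039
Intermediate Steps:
Q = 1008 (Q = 3*(24*(-7 + 21)) = 3*(24*14) = 3*336 = 1008)
1/(Q + N(16, -62)) = 1/(1008 + (-50 - 1*(-62))) = 1/(1008 + (-50 + 62)) = 1/(1008 + 12) = 1/1020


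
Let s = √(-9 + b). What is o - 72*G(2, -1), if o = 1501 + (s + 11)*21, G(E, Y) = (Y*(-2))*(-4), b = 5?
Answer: 2308 + 42*I ≈ 2308.0 + 42.0*I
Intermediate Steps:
G(E, Y) = 8*Y (G(E, Y) = -2*Y*(-4) = 8*Y)
s = 2*I (s = √(-9 + 5) = √(-4) = 2*I ≈ 2.0*I)
o = 1732 + 42*I (o = 1501 + (2*I + 11)*21 = 1501 + (11 + 2*I)*21 = 1501 + (231 + 42*I) = 1732 + 42*I ≈ 1732.0 + 42.0*I)
o - 72*G(2, -1) = (1732 + 42*I) - 72*8*(-1) = (1732 + 42*I) - 72*(-8) = (1732 + 42*I) - 1*(-576) = (1732 + 42*I) + 576 = 2308 + 42*I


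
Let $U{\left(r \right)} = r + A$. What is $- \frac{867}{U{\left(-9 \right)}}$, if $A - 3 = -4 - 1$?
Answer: $\frac{867}{11} \approx 78.818$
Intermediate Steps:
$A = -2$ ($A = 3 - 5 = -2$)
$U{\left(r \right)} = -2 + r$ ($U{\left(r \right)} = r - 2 = -2 + r$)
$- \frac{867}{U{\left(-9 \right)}} = - \frac{867}{-2 - 9} = - \frac{867}{-11} = \left(-867\right) \left(- \frac{1}{11}\right) = \frac{867}{11}$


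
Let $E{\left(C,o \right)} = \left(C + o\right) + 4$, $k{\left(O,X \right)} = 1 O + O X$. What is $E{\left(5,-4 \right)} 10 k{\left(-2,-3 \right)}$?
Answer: $200$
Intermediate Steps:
$k{\left(O,X \right)} = O + O X$
$E{\left(C,o \right)} = 4 + C + o$
$E{\left(5,-4 \right)} 10 k{\left(-2,-3 \right)} = \left(4 + 5 - 4\right) 10 \left(- 2 \left(1 - 3\right)\right) = 5 \cdot 10 \left(\left(-2\right) \left(-2\right)\right) = 50 \cdot 4 = 200$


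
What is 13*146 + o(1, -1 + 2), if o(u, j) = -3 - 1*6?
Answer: 1889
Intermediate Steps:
o(u, j) = -9 (o(u, j) = -3 - 6 = -9)
13*146 + o(1, -1 + 2) = 13*146 - 9 = 1898 - 9 = 1889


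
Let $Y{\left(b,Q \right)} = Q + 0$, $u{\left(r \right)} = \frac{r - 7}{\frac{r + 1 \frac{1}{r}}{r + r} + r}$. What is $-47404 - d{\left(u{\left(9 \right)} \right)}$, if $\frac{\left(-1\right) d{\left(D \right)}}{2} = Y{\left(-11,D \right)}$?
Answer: $- \frac{18250378}{385} \approx -47404.0$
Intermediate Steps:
$u{\left(r \right)} = \frac{-7 + r}{r + \frac{r + \frac{1}{r}}{2 r}}$ ($u{\left(r \right)} = \frac{-7 + r}{\frac{r + \frac{1}{r}}{2 r} + r} = \frac{-7 + r}{r + \frac{r + \frac{1}{r}}{2 r}}$)
$Y{\left(b,Q \right)} = Q$
$d{\left(D \right)} = - 2 D$
$-47404 - d{\left(u{\left(9 \right)} \right)} = -47404 - - 2 \frac{2 \cdot 9^{2} \left(-7 + 9\right)}{1 + 9^{2} + 2 \cdot 9^{3}} = -47404 - - 2 \cdot 2 \cdot 81 \frac{1}{1 + 81 + 2 \cdot 729} \cdot 2 = -47404 - - 2 \cdot 2 \cdot 81 \frac{1}{1 + 81 + 1458} \cdot 2 = -47404 - - 2 \cdot 2 \cdot 81 \cdot \frac{1}{1540} \cdot 2 = -47404 - \left(-2\right) \frac{81}{385} = -47404 - - \frac{162}{385} = -47404 + \frac{162}{385} = - \frac{18250378}{385}$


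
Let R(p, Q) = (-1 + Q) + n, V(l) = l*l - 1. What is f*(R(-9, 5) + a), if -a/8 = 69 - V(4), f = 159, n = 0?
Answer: -68052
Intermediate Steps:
V(l) = -1 + l**2 (V(l) = l**2 - 1 = -1 + l**2)
R(p, Q) = -1 + Q (R(p, Q) = (-1 + Q) + 0 = -1 + Q)
a = -432 (a = -8*(69 - (-1 + 4**2)) = -8*(69 - (-1 + 16)) = -8*(69 - 1*15) = -8*(69 - 15) = -8*54 = -432)
f*(R(-9, 5) + a) = 159*((-1 + 5) - 432) = 159*(4 - 432) = 159*(-428) = -68052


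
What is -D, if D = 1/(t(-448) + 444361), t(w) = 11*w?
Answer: -1/439433 ≈ -2.2757e-6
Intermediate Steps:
D = 1/439433 (D = 1/(11*(-448) + 444361) = 1/(-4928 + 444361) = 1/439433 ≈ 2.2757e-6)
-D = -1*1/439433 = -1/439433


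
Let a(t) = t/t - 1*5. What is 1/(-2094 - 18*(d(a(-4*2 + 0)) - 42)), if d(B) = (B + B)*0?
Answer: -1/1338 ≈ -0.00074738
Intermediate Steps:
a(t) = -4 (a(t) = 1 - 5 = -4)
d(B) = 0 (d(B) = (2*B)*0 = 0)
1/(-2094 - 18*(d(a(-4*2 + 0)) - 42)) = 1/(-2094 - 18*(0 - 42)) = 1/(-2094 - 18*(-42)) = 1/(-2094 + 756) = 1/(-1338) = -1/1338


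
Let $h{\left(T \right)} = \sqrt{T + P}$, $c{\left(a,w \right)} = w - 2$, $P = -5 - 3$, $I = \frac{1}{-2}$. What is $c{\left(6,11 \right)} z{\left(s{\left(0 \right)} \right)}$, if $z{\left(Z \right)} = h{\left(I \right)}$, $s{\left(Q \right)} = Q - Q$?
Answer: $\frac{9 i \sqrt{34}}{2} \approx 26.239 i$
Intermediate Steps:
$I = - \frac{1}{2} \approx -0.5$
$s{\left(Q \right)} = 0$
$P = -8$ ($P = -5 - 3 = -8$)
$c{\left(a,w \right)} = -2 + w$ ($c{\left(a,w \right)} = w - 2 = -2 + w$)
$h{\left(T \right)} = \sqrt{-8 + T}$ ($h{\left(T \right)} = \sqrt{T - 8} = \sqrt{-8 + T}$)
$z{\left(Z \right)} = \frac{i \sqrt{34}}{2}$ ($z{\left(Z \right)} = \sqrt{-8 - \frac{1}{2}} = \sqrt{- \frac{17}{2}} = \frac{i \sqrt{34}}{2}$)
$c{\left(6,11 \right)} z{\left(s{\left(0 \right)} \right)} = \left(-2 + 11\right) \frac{i \sqrt{34}}{2} = 9 \frac{i \sqrt{34}}{2} = \frac{9 i \sqrt{34}}{2}$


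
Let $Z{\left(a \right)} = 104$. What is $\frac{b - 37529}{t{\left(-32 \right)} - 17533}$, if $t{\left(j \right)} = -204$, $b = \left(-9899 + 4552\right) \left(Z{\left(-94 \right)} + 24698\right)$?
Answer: $\frac{132653823}{17737} \approx 7478.9$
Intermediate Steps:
$b = -132616294$ ($b = \left(-9899 + 4552\right) \left(104 + 24698\right) = \left(-5347\right) 24802 = -132616294$)
$\frac{b - 37529}{t{\left(-32 \right)} - 17533} = \frac{-132616294 - 37529}{-204 - 17533} = - \frac{132653823}{-17737} = \left(-132653823\right) \left(- \frac{1}{17737}\right) = \frac{132653823}{17737}$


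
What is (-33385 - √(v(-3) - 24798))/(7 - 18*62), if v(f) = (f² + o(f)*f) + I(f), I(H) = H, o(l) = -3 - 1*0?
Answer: 33385/1109 + I*√24783/1109 ≈ 30.104 + 0.14195*I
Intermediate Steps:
o(l) = -3 (o(l) = -3 + 0 = -3)
v(f) = f² - 2*f (v(f) = (f² - 3*f) + f = f² - 2*f)
(-33385 - √(v(-3) - 24798))/(7 - 18*62) = (-33385 - √(-3*(-2 - 3) - 24798))/(7 - 18*62) = (-33385 - √(-3*(-5) - 24798))/(7 - 1116) = (-33385 - √(15 - 24798))/(-1109) = (-33385 - √(-24783))*(-1/1109) = (-33385 - I*√24783)*(-1/1109) = 33385/1109 + I*√24783/1109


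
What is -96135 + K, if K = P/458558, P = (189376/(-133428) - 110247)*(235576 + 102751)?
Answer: -2714709085625831/15296119206 ≈ -1.7748e+5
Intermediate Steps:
P = -1244216665757021/33357 (P = (189376*(-1/133428) - 110247)*338327 = (-47344/33357 - 110247)*338327 = -3677556523/33357*338327 = -1244216665757021/33357 ≈ -3.7300e+10)
K = -1244216665757021/15296119206 (K = -1244216665757021/33357/458558 = -1244216665757021/33357*1/458558 = -1244216665757021/15296119206 ≈ -81342.)
-96135 + K = -96135 - 1244216665757021/15296119206 = -2714709085625831/15296119206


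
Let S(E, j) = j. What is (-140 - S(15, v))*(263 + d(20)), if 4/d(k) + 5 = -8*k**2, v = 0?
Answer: -23601508/641 ≈ -36820.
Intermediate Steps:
d(k) = 4/(-5 - 8*k**2)
(-140 - S(15, v))*(263 + d(20)) = (-140 - 1*0)*(263 - 4/(5 + 8*20**2)) = (-140 + 0)*(263 - 4/(5 + 8*400)) = -140*(263 - 4/(5 + 3200)) = -140*(263 - 4/3205) = -140*842911/3205 = -23601508/641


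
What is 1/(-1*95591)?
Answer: -1/95591 ≈ -1.0461e-5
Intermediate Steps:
1/(-1*95591) = 1/(-95591) = -1/95591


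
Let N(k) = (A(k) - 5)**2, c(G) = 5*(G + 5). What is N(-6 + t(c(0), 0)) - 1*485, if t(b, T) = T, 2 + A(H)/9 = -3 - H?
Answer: -469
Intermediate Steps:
A(H) = -45 - 9*H (A(H) = -18 + 9*(-3 - H) = -18 + (-27 - 9*H) = -45 - 9*H)
c(G) = 25 + 5*G (c(G) = 5*(5 + G) = 25 + 5*G)
N(k) = (-50 - 9*k)**2 (N(k) = ((-45 - 9*k) - 5)**2 = (-50 - 9*k)**2)
N(-6 + t(c(0), 0)) - 1*485 = (50 + 9*(-6 + 0))**2 - 1*485 = (50 + 9*(-6))**2 - 485 = (50 - 54)**2 - 485 = (-4)**2 - 485 = 16 - 485 = -469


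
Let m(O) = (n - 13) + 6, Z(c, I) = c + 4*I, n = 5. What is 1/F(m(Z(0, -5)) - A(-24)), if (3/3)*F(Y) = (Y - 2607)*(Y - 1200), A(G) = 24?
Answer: 1/3228058 ≈ 3.0978e-7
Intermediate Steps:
m(O) = -2 (m(O) = (5 - 13) + 6 = -8 + 6 = -2)
F(Y) = (-2607 + Y)*(-1200 + Y) (F(Y) = (Y - 2607)*(Y - 1200) = (-2607 + Y)*(-1200 + Y))
1/F(m(Z(0, -5)) - A(-24)) = 1/(3128400 + (-2 - 1*24)² - 3807*(-2 - 1*24)) = 1/(3128400 + (-2 - 24)² - 3807*(-2 - 24)) = 1/(3128400 + (-26)² - 3807*(-26)) = 1/(3128400 + 676 + 98982) = 1/3228058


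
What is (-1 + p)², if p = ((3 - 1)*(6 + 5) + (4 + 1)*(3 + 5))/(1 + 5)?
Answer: 784/9 ≈ 87.111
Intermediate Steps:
p = 31/3 (p = (2*11 + 5*8)/6 = (22 + 40)*(⅙) = 62*(⅙) = 31/3 ≈ 10.333)
(-1 + p)² = (-1 + 31/3)² = (28/3)² = 784/9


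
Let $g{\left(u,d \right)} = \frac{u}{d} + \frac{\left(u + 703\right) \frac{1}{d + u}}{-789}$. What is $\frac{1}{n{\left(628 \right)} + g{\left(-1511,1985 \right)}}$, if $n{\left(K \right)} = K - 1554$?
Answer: $- \frac{371181105}{343995447713} \approx -0.001079$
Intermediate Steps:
$g{\left(u,d \right)} = \frac{u}{d} - \frac{703 + u}{789 \left(d + u\right)}$ ($g{\left(u,d \right)} = \frac{u}{d} + \frac{703 + u}{d + u} \left(- \frac{1}{789}\right) = \frac{u}{d} - \frac{703 + u}{789 \left(d + u\right)}$)
$n{\left(K \right)} = -1554 + K$ ($n{\left(K \right)} = K - 1554 = -1554 + K$)
$\frac{1}{n{\left(628 \right)} + g{\left(-1511,1985 \right)}} = \frac{1}{\left(-1554 + 628\right) + \frac{\left(-703\right) 1985 + 789 \left(-1511\right)^{2} + 788 \cdot 1985 \left(-1511\right)}{789 \cdot 1985 \left(1985 - 1511\right)}} = \frac{1}{-926 + \frac{1}{789} \cdot \frac{1}{1985} \cdot \frac{1}{474} \left(-1395455 + 789 \cdot 2283121 - 2363475980\right)} = \frac{1}{-926 + \frac{1}{789} \cdot \frac{1}{1985} \cdot \frac{1}{474} \left(-1395455 + 1801382469 - 2363475980\right)} = \frac{1}{-926 + \frac{1}{789} \cdot \frac{1}{1985} \cdot \frac{1}{474} \left(-563488966\right)} = \frac{1}{-926 - \frac{281744483}{371181105}} = \frac{1}{- \frac{343995447713}{371181105}} = - \frac{371181105}{343995447713}$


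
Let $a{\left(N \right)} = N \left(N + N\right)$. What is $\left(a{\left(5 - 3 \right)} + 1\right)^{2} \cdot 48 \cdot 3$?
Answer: $11664$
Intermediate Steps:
$a{\left(N \right)} = 2 N^{2}$ ($a{\left(N \right)} = N 2 N = 2 N^{2}$)
$\left(a{\left(5 - 3 \right)} + 1\right)^{2} \cdot 48 \cdot 3 = \left(2 \left(5 - 3\right)^{2} + 1\right)^{2} \cdot 48 \cdot 3 = \left(2 \cdot 2^{2} + 1\right)^{2} \cdot 48 \cdot 3 = \left(2 \cdot 4 + 1\right)^{2} \cdot 48 \cdot 3 = \left(8 + 1\right)^{2} \cdot 48 \cdot 3 = 9^{2} \cdot 48 \cdot 3 = 81 \cdot 48 \cdot 3 = 3888 \cdot 3 = 11664$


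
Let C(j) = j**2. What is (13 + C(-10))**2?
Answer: 12769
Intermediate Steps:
(13 + C(-10))**2 = (13 + (-10)**2)**2 = (13 + 100)**2 = 113**2 = 12769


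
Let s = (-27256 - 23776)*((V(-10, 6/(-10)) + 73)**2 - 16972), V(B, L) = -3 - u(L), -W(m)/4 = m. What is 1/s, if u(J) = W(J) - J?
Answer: 1/637032456 ≈ 1.5698e-9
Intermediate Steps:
W(m) = -4*m
u(J) = -5*J (u(J) = -4*J - J = -5*J)
V(B, L) = -3 + 5*L (V(B, L) = -3 - (-5)*L = -3 + 5*L)
s = 637032456 (s = (-27256 - 23776)*(((-3 + 5*(6/(-10))) + 73)**2 - 16972) = -51032*(((-3 + 5*(6*(-1/10))) + 73)**2 - 16972) = -51032*(((-3 + 5*(-3/5)) + 73)**2 - 16972) = -51032*(((-3 - 3) + 73)**2 - 16972) = -51032*((-6 + 73)**2 - 16972) = -51032*(67**2 - 16972) = -51032*(4489 - 16972) = -51032*(-12483) = 637032456)
1/s = 1/637032456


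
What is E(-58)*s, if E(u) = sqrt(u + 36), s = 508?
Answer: 508*I*sqrt(22) ≈ 2382.7*I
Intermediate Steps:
E(u) = sqrt(36 + u)
E(-58)*s = sqrt(36 - 58)*508 = sqrt(-22)*508 = (I*sqrt(22))*508 = 508*I*sqrt(22)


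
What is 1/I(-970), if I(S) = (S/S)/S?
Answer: -970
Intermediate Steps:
I(S) = 1/S
1/I(-970) = 1/(1/(-970)) = 1/(-1/970) = -970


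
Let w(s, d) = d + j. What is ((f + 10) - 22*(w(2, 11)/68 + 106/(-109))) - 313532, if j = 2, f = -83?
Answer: -1162156429/3706 ≈ -3.1359e+5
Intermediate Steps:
w(s, d) = 2 + d (w(s, d) = d + 2 = 2 + d)
((f + 10) - 22*(w(2, 11)/68 + 106/(-109))) - 313532 = ((-83 + 10) - 22*((2 + 11)/68 + 106/(-109))) - 313532 = (-73 - 22*(13*(1/68) + 106*(-1/109))) - 313532 = (-73 - 22*(13/68 - 106/109)) - 313532 = (-73 - 22*(-5791/7412)) - 313532 = (-73 + 63701/3706) - 313532 = -206837/3706 - 313532 = -1162156429/3706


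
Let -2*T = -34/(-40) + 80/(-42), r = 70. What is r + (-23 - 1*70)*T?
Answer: 5867/280 ≈ 20.954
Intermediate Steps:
T = 443/840 (T = -(-34/(-40) + 80/(-42))/2 = -(-34*(-1/40) + 80*(-1/42))/2 = -(17/20 - 40/21)/2 = -½*(-443/420) = 443/840 ≈ 0.52738)
r + (-23 - 1*70)*T = 70 + (-23 - 1*70)*(443/840) = 70 + (-23 - 70)*(443/840) = 70 - 93*443/840 = 70 - 13733/280 = 5867/280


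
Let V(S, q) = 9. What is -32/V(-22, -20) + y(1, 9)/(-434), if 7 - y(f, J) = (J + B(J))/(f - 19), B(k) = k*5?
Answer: -6989/1953 ≈ -3.5786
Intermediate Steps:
B(k) = 5*k
y(f, J) = 7 - 6*J/(-19 + f) (y(f, J) = 7 - (J + 5*J)/(f - 19) = 7 - 6*J/(-19 + f))
-32/V(-22, -20) + y(1, 9)/(-434) = -32/9 + ((-133 - 6*9 + 7*1)/(-19 + 1))/(-434) = -32*⅑ + ((-133 - 54 + 7)/(-18))*(-1/434) = -32/9 - 1/18*(-180)*(-1/434) = -32/9 + 10*(-1/434) = -32/9 - 5/217 = -6989/1953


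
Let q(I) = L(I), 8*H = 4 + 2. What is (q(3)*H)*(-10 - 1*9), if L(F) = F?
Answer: -171/4 ≈ -42.750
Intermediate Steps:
H = ¾ (H = (4 + 2)/8 = (⅛)*6 = ¾ ≈ 0.75000)
q(I) = I
(q(3)*H)*(-10 - 1*9) = (3*(¾))*(-10 - 1*9) = 9*(-10 - 9)/4 = (9/4)*(-19) = -171/4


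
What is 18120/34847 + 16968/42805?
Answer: 195272928/213089405 ≈ 0.91639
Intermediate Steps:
18120/34847 + 16968/42805 = 18120*(1/34847) + 16968*(1/42805) = 18120/34847 + 2424/6115 = 195272928/213089405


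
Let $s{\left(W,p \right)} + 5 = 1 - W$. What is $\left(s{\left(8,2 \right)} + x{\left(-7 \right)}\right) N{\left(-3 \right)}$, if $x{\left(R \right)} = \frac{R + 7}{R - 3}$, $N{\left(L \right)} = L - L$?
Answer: $0$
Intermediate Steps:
$s{\left(W,p \right)} = -4 - W$ ($s{\left(W,p \right)} = -5 - \left(-1 + W\right) = -4 - W$)
$N{\left(L \right)} = 0$
$x{\left(R \right)} = \frac{7 + R}{-3 + R}$
$\left(s{\left(8,2 \right)} + x{\left(-7 \right)}\right) N{\left(-3 \right)} = \left(\left(-4 - 8\right) + \frac{7 - 7}{-3 - 7}\right) 0 = \left(\left(-4 - 8\right) + \frac{1}{-10} \cdot 0\right) 0 = \left(-12 - 0\right) 0 = \left(-12 + 0\right) 0 = \left(-12\right) 0 = 0$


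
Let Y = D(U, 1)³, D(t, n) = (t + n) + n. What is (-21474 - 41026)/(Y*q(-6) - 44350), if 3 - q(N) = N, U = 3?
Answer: 2500/1729 ≈ 1.4459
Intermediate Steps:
q(N) = 3 - N
D(t, n) = t + 2*n (D(t, n) = (n + t) + n = t + 2*n)
Y = 125 (Y = (3 + 2*1)³ = (3 + 2)³ = 5³ = 125)
(-21474 - 41026)/(Y*q(-6) - 44350) = (-21474 - 41026)/(125*(3 - 1*(-6)) - 44350) = -62500/(125*(3 + 6) - 44350) = -62500/(125*9 - 44350) = -62500/(1125 - 44350) = -62500/(-43225) = -62500*(-1/43225) = 2500/1729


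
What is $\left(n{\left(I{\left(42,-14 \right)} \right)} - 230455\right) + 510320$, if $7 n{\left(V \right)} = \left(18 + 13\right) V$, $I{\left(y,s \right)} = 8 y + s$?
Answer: $281291$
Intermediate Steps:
$I{\left(y,s \right)} = s + 8 y$
$n{\left(V \right)} = \frac{31 V}{7}$ ($n{\left(V \right)} = \frac{\left(18 + 13\right) V}{7} = \frac{31 V}{7}$)
$\left(n{\left(I{\left(42,-14 \right)} \right)} - 230455\right) + 510320 = \left(\frac{31 \left(-14 + 8 \cdot 42\right)}{7} - 230455\right) + 510320 = \left(\frac{31 \left(-14 + 336\right)}{7} - 230455\right) + 510320 = \left(\frac{31}{7} \cdot 322 - 230455\right) + 510320 = \left(1426 - 230455\right) + 510320 = -229029 + 510320 = 281291$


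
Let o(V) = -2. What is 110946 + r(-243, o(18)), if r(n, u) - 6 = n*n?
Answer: 170001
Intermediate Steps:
r(n, u) = 6 + n**2 (r(n, u) = 6 + n*n = 6 + n**2)
110946 + r(-243, o(18)) = 110946 + (6 + (-243)**2) = 110946 + (6 + 59049) = 110946 + 59055 = 170001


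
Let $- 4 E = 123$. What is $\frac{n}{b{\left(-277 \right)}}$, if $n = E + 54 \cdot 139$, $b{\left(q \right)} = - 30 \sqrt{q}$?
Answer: $\frac{9967 i \sqrt{277}}{11080} \approx 14.971 i$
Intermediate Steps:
$E = - \frac{123}{4}$ ($E = \left(- \frac{1}{4}\right) 123 = - \frac{123}{4} \approx -30.75$)
$n = \frac{29901}{4}$ ($n = - \frac{123}{4} + 54 \cdot 139 = - \frac{123}{4} + 7506 = \frac{29901}{4} \approx 7475.3$)
$\frac{n}{b{\left(-277 \right)}} = \frac{29901}{4 \left(- 30 \sqrt{-277}\right)} = \frac{29901}{4 \left(- 30 i \sqrt{277}\right)} = \frac{29901 \frac{i \sqrt{277}}{8310}}{4} = \frac{9967 i \sqrt{277}}{11080}$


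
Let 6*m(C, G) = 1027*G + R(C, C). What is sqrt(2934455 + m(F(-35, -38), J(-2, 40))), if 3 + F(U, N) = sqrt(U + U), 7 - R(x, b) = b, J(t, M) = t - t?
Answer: sqrt(105640440 - 6*I*sqrt(70))/6 ≈ 1713.0 - 0.00040701*I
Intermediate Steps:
J(t, M) = 0
R(x, b) = 7 - b
F(U, N) = -3 + sqrt(2)*sqrt(U) (F(U, N) = -3 + sqrt(U + U) = -3 + sqrt(2*U) = -3 + sqrt(2)*sqrt(U))
m(C, G) = 7/6 - C/6 + 1027*G/6 (m(C, G) = (1027*G + (7 - C))/6 = (7 - C + 1027*G)/6 = 7/6 - C/6 + 1027*G/6)
sqrt(2934455 + m(F(-35, -38), J(-2, 40))) = sqrt(2934455 + (7/6 - (-3 + sqrt(2)*sqrt(-35))/6 + (1027/6)*0)) = sqrt(2934455 + (7/6 - (-3 + sqrt(2)*(I*sqrt(35)))/6 + 0)) = sqrt(2934455 + (7/6 - (-3 + I*sqrt(70))/6 + 0)) = sqrt(2934455 + (7/6 + (1/2 - I*sqrt(70)/6) + 0)) = sqrt(2934455 + (5/3 - I*sqrt(70)/6)) = sqrt(8803370/3 - I*sqrt(70)/6)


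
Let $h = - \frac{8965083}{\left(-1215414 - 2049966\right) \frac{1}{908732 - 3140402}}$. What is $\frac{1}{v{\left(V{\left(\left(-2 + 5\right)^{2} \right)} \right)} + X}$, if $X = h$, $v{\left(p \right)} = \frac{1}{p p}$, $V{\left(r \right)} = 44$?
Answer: $- \frac{35120976}{215187548445131} \approx -1.6321 \cdot 10^{-7}$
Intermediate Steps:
$v{\left(p \right)} = \frac{1}{p^{2}}$
$h = - \frac{222301186429}{36282}$ ($h = - \frac{8965083}{\left(-3265380\right) \frac{1}{-2231670}} = - \frac{8965083}{\left(-3265380\right) \left(- \frac{1}{2231670}\right)} = - \frac{8965083}{\frac{108846}{74389}} = \left(-8965083\right) \frac{74389}{108846} = - \frac{222301186429}{36282} \approx -6.127 \cdot 10^{6}$)
$X = - \frac{222301186429}{36282} \approx -6.127 \cdot 10^{6}$
$\frac{1}{v{\left(V{\left(\left(-2 + 5\right)^{2} \right)} \right)} + X} = \frac{1}{\frac{1}{1936} - \frac{222301186429}{36282}} = \frac{1}{- \frac{215187548445131}{35120976}} = - \frac{35120976}{215187548445131}$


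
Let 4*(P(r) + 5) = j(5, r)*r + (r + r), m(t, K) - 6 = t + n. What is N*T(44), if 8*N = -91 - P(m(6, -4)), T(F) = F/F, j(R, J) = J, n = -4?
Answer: -53/4 ≈ -13.250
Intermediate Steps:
m(t, K) = 2 + t (m(t, K) = 6 + (t - 4) = 6 + (-4 + t) = 2 + t)
T(F) = 1
P(r) = -5 + r/2 + r²/4 (P(r) = -5 + (r*r + (r + r))/4 = -5 + (r² + 2*r)/4 = -5 + (r/2 + r²/4) = -5 + r/2 + r²/4)
N = -53/4 (N = (-91 - (-5 + (2 + 6)/2 + (2 + 6)²/4))/8 = (-91 - (-5 + (½)*8 + (¼)*8²))/8 = (-91 - (-5 + 4 + (¼)*64))/8 = (-91 - (-5 + 4 + 16))/8 = (-91 - 1*15)/8 = (-91 - 15)/8 = (⅛)*(-106) = -53/4 ≈ -13.250)
N*T(44) = -53/4*1 = -53/4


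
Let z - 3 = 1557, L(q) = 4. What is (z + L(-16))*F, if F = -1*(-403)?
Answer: 630292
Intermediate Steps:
F = 403
z = 1560 (z = 3 + 1557 = 1560)
(z + L(-16))*F = (1560 + 4)*403 = 1564*403 = 630292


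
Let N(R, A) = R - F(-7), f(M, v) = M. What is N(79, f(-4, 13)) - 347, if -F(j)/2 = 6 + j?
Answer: -270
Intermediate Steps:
F(j) = -12 - 2*j (F(j) = -2*(6 + j) = -12 - 2*j)
N(R, A) = -2 + R (N(R, A) = R - (-12 - 2*(-7)) = R - (-12 + 14) = R - 1*2 = R - 2 = -2 + R)
N(79, f(-4, 13)) - 347 = (-2 + 79) - 347 = 77 - 347 = -270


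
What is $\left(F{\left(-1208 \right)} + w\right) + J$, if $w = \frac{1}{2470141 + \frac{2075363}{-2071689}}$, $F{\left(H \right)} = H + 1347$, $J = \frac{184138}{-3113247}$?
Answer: $\frac{2213551699616366609453}{15931611467232926142} \approx 138.94$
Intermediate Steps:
$J = - \frac{184138}{3113247}$ ($J = 184138 \left(- \frac{1}{3113247}\right) = - \frac{184138}{3113247} \approx -0.059147$)
$F{\left(H \right)} = 1347 + H$
$w = \frac{2071689}{5117361862786}$ ($w = \frac{1}{2470141 + 2075363 \left(- \frac{1}{2071689}\right)} = \frac{1}{2470141 - \frac{2075363}{2071689}} = \frac{1}{\frac{5117361862786}{2071689}} = \frac{2071689}{5117361862786} \approx 4.0484 \cdot 10^{-7}$)
$\left(F{\left(-1208 \right)} + w\right) + J = \left(\left(1347 - 1208\right) + \frac{2071689}{5117361862786}\right) - \frac{184138}{3113247} = \left(139 + \frac{2071689}{5117361862786}\right) - \frac{184138}{3113247} = \frac{711313300998943}{5117361862786} - \frac{184138}{3113247} = \frac{2213551699616366609453}{15931611467232926142}$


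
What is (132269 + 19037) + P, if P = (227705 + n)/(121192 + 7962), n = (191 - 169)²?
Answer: 19542003313/129154 ≈ 1.5131e+5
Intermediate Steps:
n = 484 (n = 22² = 484)
P = 228189/129154 (P = (227705 + 484)/(121192 + 7962) = 228189/129154 ≈ 1.7668)
(132269 + 19037) + P = (132269 + 19037) + 228189/129154 = 151306 + 228189/129154 = 19542003313/129154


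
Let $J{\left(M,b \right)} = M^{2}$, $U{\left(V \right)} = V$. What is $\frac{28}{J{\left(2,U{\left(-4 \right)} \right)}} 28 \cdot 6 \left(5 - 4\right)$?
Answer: $1176$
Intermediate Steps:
$\frac{28}{J{\left(2,U{\left(-4 \right)} \right)}} 28 \cdot 6 \left(5 - 4\right) = \frac{28}{2^{2}} \cdot 28 \cdot 6 \left(5 - 4\right) = \frac{28}{4} \cdot 28 \cdot 6 \cdot 1 = 28 \cdot \frac{1}{4} \cdot 28 \cdot 6 = 7 \cdot 28 \cdot 6 = 196 \cdot 6 = 1176$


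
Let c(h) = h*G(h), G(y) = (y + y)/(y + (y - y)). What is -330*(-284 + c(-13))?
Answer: 102300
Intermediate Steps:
G(y) = 2 (G(y) = (2*y)/(y + 0) = (2*y)/y = 2)
c(h) = 2*h (c(h) = h*2 = 2*h)
-330*(-284 + c(-13)) = -330*(-284 + 2*(-13)) = -330*(-284 - 26) = -330*(-310) = 102300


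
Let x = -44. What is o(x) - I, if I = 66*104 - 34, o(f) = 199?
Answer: -6631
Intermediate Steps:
I = 6830 (I = 6864 - 34 = 6830)
o(x) - I = 199 - 1*6830 = 199 - 6830 = -6631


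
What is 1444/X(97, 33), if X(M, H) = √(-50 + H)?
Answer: -1444*I*√17/17 ≈ -350.22*I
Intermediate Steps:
1444/X(97, 33) = 1444/(√(-50 + 33)) = 1444/(√(-17)) = 1444/((I*√17)) = 1444*(-I*√17/17) = -1444*I*√17/17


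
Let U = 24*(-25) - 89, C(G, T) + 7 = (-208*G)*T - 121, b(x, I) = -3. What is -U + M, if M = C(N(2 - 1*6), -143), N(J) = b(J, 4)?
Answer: -88671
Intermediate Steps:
N(J) = -3
C(G, T) = -128 - 208*G*T (C(G, T) = -7 + ((-208*G)*T - 121) = -7 + (-208*G*T - 121) = -7 + (-121 - 208*G*T) = -128 - 208*G*T)
M = -89360 (M = -128 - 208*(-3)*(-143) = -128 - 89232 = -89360)
U = -689 (U = -600 - 89 = -689)
-U + M = -1*(-689) - 89360 = 689 - 89360 = -88671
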